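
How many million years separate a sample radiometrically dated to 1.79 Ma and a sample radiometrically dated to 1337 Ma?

1337 − 1.79 = 1335.21 million years.

1335.21 million years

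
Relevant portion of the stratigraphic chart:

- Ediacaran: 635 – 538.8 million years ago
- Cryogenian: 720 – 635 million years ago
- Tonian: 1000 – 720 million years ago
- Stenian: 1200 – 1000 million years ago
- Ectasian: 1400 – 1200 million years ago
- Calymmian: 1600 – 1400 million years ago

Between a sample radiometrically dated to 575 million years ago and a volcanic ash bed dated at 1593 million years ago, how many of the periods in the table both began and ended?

4

1593 Ma sits inside the Calymmian (1600–1400) and 575 Ma inside the Ediacaran (635–538.8); neither of those is wholly between the two dates.
The listed periods lying completely between them are Ectasian, Stenian, Tonian, Cryogenian — 4 in all.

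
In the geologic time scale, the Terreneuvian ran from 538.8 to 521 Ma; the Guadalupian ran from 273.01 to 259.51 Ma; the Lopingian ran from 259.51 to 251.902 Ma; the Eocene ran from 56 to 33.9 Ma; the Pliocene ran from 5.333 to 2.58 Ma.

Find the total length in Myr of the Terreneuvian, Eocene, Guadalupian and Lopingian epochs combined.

Each duration: Terreneuvian = 17.8; Eocene = 22.1; Guadalupian = 13.5; Lopingian = 7.608.
Sum: 17.8 + 22.1 + 13.5 + 7.608 = 61.008 Myr.

61.008 million years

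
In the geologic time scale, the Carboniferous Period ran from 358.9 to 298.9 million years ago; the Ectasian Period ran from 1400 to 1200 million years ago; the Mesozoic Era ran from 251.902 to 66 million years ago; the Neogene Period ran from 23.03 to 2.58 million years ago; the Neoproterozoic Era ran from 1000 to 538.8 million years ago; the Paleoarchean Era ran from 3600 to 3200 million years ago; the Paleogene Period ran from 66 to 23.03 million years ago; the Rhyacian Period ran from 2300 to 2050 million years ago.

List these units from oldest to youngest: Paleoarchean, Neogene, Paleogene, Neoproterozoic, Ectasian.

The oldest of these is Paleoarchean (starts 3600 Ma) and the youngest is Neogene (ends 2.58 Ma).
In between, by decreasing start age: Ectasian (1400), Neoproterozoic (1000), Paleogene (66).

Paleoarchean, Ectasian, Neoproterozoic, Paleogene, Neogene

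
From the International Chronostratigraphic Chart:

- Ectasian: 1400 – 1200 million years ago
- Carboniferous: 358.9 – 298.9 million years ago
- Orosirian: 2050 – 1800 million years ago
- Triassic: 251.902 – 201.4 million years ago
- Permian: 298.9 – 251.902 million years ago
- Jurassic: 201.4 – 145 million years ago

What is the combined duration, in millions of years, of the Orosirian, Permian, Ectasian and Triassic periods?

Each duration: Orosirian = 250; Permian = 46.998; Ectasian = 200; Triassic = 50.502.
Sum: 250 + 46.998 + 200 + 50.502 = 547.5 Myr.

547.5 million years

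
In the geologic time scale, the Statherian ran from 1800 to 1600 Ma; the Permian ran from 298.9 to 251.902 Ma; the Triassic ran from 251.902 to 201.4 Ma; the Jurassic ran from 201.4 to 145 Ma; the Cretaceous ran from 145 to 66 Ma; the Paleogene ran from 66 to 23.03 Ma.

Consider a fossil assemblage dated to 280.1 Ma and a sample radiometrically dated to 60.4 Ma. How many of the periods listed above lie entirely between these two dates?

The older date is 280.1 Ma and the younger is 60.4 Ma.
Periods with start < 280.1 and end > 60.4 Ma: Triassic (251.902–201.4), Jurassic (201.4–145), Cretaceous (145–66).
That is 3 complete periods.

3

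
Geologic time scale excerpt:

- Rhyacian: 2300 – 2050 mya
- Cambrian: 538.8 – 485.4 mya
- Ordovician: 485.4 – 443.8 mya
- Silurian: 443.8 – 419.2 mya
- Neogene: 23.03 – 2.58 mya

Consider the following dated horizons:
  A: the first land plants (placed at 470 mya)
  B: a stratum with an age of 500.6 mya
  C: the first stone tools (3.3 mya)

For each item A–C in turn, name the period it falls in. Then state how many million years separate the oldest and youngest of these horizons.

A: 470 Ma lies in 485.4–443.8 Ma, so Ordovician.
B: 500.6 Ma lies in 538.8–485.4 Ma, so Cambrian.
C: 3.3 Ma lies in 23.03–2.58 Ma, so Neogene.
Oldest = 500.6 Ma, youngest = 3.3 Ma → span 497.3 Myr.

A — Ordovician; B — Cambrian; C — Neogene; span 497.3 million years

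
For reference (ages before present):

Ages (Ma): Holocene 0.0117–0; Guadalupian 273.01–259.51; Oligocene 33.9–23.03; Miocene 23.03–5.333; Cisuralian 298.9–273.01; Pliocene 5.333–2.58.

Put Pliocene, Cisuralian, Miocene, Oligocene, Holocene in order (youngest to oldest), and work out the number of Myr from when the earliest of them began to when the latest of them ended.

Holocene → Pliocene → Miocene → Oligocene → Cisuralian; total span 298.9 Myr

Start ages (Ma): Cisuralian 298.9, Oligocene 33.9, Miocene 23.03, Pliocene 5.333, Holocene 0.0117.
Ordered youngest to oldest: Holocene, Pliocene, Miocene, Oligocene, Cisuralian.
Span = 298.9 − 0 = 298.9 Myr.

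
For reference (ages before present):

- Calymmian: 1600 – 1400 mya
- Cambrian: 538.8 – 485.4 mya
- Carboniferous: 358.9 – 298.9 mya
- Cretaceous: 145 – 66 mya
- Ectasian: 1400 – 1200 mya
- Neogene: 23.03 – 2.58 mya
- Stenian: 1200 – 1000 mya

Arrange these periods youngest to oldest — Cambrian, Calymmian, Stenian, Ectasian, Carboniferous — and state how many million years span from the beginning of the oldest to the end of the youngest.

Carboniferous → Cambrian → Stenian → Ectasian → Calymmian; total span 1301.1 Myr

From the excerpt: Cambrian 538.8–485.4; Calymmian 1600–1400; Stenian 1200–1000; Ectasian 1400–1200; Carboniferous 358.9–298.9 (Ma).
Larger Ma is earlier, so the oldest is Calymmian and the youngest is Carboniferous; youngest to oldest: Carboniferous, Cambrian, Stenian, Ectasian, Calymmian.
Oldest start 1600 minus youngest end 298.9 gives 1301.1 Myr overall.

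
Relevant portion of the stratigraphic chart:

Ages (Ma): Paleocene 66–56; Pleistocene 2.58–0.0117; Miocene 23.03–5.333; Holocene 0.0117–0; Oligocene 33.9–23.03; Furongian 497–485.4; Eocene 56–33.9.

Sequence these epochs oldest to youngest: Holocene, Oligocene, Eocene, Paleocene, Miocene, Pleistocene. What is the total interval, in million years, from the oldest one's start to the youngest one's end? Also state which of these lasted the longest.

Paleocene, Eocene, Oligocene, Miocene, Pleistocene, Holocene; total span 66 Myr; longest is Eocene

Start ages (Ma): Paleocene 66, Eocene 56, Oligocene 33.9, Miocene 23.03, Pleistocene 2.58, Holocene 0.0117.
Ordered oldest to youngest: Paleocene, Eocene, Oligocene, Miocene, Pleistocene, Holocene.
Span = 66 − 0 = 66 Myr.
Durations: Oligocene 10.87, Pleistocene 2.5683, Eocene 22.1, Miocene 17.697, Paleocene 10, Holocene 0.0117 → longest is Eocene (22.1 Myr).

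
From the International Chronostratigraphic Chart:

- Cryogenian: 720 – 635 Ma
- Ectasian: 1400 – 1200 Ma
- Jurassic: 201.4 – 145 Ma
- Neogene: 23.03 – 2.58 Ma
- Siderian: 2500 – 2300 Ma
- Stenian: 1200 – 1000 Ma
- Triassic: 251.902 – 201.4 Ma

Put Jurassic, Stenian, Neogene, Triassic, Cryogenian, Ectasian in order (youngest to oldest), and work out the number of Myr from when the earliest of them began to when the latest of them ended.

Neogene → Jurassic → Triassic → Cryogenian → Stenian → Ectasian; total span 1397.42 Myr

From the excerpt: Jurassic 201.4–145; Stenian 1200–1000; Neogene 23.03–2.58; Triassic 251.902–201.4; Cryogenian 720–635; Ectasian 1400–1200 (Ma).
Larger Ma is earlier, so the oldest is Ectasian and the youngest is Neogene; youngest to oldest: Neogene, Jurassic, Triassic, Cryogenian, Stenian, Ectasian.
Oldest start 1400 minus youngest end 2.58 gives 1397.42 Myr overall.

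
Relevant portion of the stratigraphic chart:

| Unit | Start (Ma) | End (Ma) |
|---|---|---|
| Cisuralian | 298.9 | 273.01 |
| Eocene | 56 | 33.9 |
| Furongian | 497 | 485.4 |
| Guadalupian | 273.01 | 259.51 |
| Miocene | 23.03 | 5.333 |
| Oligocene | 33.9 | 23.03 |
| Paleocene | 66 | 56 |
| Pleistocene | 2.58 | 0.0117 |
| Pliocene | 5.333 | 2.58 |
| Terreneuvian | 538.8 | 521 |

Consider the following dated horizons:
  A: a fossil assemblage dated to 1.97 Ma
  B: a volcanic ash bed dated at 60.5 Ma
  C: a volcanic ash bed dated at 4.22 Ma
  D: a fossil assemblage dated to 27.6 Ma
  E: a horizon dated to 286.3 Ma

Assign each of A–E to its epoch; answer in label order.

A — Pleistocene; B — Paleocene; C — Pliocene; D — Oligocene; E — Cisuralian

Match each age against the start–end ranges in the excerpt: A = 1.97 Ma → Pleistocene (2.58–0.0117); B = 60.5 Ma → Paleocene (66–56); C = 4.22 Ma → Pliocene (5.333–2.58); D = 27.6 Ma → Oligocene (33.9–23.03); E = 286.3 Ma → Cisuralian (298.9–273.01).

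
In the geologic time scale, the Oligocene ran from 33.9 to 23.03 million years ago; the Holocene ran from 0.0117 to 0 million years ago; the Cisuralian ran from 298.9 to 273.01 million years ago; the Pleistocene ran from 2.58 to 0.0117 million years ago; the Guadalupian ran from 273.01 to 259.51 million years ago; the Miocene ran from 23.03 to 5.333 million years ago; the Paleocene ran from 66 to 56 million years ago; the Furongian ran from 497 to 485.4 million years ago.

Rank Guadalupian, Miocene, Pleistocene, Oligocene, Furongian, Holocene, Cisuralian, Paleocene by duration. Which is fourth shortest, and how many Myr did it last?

Oligocene, 10.87 million years

Start − end for each: Guadalupian 273.01 − 259.51 = 13.5; Miocene 23.03 − 5.333 = 17.697; Pleistocene 2.58 − 0.0117 = 2.5683; Oligocene 33.9 − 23.03 = 10.87; Furongian 497 − 485.4 = 11.6; Holocene 0.0117 − 0 = 0.0117; Cisuralian 298.9 − 273.01 = 25.89; Paleocene 66 − 56 = 10.
Ranking these from shortest: Holocene < Pleistocene < Paleocene < Oligocene < Furongian < Guadalupian < Miocene < Cisuralian.
Position 4 in that ranking is Oligocene, which lasted 10.87 Myr.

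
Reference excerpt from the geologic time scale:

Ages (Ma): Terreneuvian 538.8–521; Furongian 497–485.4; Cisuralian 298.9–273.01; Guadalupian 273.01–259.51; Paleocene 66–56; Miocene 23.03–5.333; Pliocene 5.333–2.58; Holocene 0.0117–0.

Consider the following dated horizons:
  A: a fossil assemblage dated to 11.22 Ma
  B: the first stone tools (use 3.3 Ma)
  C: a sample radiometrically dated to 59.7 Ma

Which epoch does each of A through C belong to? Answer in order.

A — Miocene; B — Pliocene; C — Paleocene

Match each age against the start–end ranges in the excerpt: A = 11.22 Ma → Miocene (23.03–5.333); B = 3.3 Ma → Pliocene (5.333–2.58); C = 59.7 Ma → Paleocene (66–56).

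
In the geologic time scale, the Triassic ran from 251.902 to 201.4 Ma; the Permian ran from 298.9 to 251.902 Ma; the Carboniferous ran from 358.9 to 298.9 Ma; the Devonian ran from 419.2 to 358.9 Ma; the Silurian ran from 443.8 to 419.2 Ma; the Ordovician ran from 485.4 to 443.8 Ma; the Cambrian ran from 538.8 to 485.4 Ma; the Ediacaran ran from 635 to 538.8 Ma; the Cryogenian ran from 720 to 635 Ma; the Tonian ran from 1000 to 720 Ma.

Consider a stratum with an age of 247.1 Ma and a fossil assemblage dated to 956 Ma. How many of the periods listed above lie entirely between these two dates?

The older date is 956 Ma and the younger is 247.1 Ma.
Periods with start < 956 and end > 247.1 Ma: Cryogenian (720–635), Ediacaran (635–538.8), Cambrian (538.8–485.4), Ordovician (485.4–443.8), Silurian (443.8–419.2), Devonian (419.2–358.9), Carboniferous (358.9–298.9), Permian (298.9–251.902).
That is 8 complete periods.

8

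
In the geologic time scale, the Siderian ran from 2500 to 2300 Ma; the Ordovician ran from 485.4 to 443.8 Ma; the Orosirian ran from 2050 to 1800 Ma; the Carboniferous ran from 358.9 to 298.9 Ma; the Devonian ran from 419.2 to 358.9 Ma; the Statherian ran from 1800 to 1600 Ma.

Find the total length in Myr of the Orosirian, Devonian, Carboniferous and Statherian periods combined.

570.3 million years

Duration is start − end for each: (2050 − 1800) + (419.2 − 358.9) + (358.9 − 298.9) + (1800 − 1600).
That is 250 + 60.3 + 60 + 200, which totals 570.3 million years.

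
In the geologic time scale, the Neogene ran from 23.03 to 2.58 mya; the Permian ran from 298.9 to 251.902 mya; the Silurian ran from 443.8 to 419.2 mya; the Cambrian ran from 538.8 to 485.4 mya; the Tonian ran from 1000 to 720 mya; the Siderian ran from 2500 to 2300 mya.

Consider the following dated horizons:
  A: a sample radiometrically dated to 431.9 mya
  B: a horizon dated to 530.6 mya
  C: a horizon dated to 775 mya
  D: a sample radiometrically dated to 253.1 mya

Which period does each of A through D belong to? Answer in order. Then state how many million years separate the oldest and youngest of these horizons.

A — Silurian; B — Cambrian; C — Tonian; D — Permian; span 521.9 million years

A: 431.9 Ma lies in 443.8–419.2 Ma, so Silurian.
B: 530.6 Ma lies in 538.8–485.4 Ma, so Cambrian.
C: 775 Ma lies in 1000–720 Ma, so Tonian.
D: 253.1 Ma lies in 298.9–251.902 Ma, so Permian.
Oldest = 775 Ma, youngest = 253.1 Ma → span 521.9 Myr.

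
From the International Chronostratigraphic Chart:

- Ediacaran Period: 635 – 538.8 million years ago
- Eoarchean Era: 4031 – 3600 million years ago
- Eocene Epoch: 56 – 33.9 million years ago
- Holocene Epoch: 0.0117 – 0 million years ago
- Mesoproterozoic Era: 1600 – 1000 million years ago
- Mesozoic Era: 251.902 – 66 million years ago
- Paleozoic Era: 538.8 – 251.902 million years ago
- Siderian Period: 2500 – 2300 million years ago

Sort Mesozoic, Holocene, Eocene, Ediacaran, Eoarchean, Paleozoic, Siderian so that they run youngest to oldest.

The oldest of these is Eoarchean (starts 4031 Ma) and the youngest is Holocene (ends 0 Ma).
In between, by decreasing start age: Siderian (2500), Ediacaran (635), Paleozoic (538.8), Mesozoic (251.902), Eocene (56).
Listing youngest first means reversing that sequence.

Holocene, Eocene, Mesozoic, Paleozoic, Ediacaran, Siderian, Eoarchean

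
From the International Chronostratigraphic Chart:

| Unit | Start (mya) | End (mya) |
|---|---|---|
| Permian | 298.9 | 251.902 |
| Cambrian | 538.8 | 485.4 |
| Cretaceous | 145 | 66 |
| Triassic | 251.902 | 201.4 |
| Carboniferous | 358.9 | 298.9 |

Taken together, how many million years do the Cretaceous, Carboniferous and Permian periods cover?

Duration is start − end for each: (145 − 66) + (358.9 − 298.9) + (298.9 − 251.902).
That is 79 + 60 + 46.998, which totals 185.998 million years.

185.998 million years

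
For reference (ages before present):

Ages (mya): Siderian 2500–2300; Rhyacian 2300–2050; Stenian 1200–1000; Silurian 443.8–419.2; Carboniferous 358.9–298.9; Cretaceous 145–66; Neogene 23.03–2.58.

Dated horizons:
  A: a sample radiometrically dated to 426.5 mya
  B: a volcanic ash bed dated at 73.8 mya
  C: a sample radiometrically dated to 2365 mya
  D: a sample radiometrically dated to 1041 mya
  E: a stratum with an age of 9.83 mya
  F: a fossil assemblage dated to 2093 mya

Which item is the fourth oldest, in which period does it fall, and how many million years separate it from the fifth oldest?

Sorted oldest-first by Ma: C (2365), F (2093), D (1041), A (426.5), B (73.8), E (9.83).
The fourth oldest is A at 426.5 Ma, which lies in 443.8–419.2 Ma: the Silurian.
The fifth oldest is B at 73.8 Ma; separation = |426.5 − 73.8| = 352.7 Myr.

A, in the Silurian; 352.7 million years to B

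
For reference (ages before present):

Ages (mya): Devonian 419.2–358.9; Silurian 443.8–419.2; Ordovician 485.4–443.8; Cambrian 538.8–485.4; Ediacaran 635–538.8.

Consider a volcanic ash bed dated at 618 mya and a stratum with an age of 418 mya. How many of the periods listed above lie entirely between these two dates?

The older date is 618 Ma and the younger is 418 Ma.
Periods with start < 618 and end > 418 Ma: Cambrian (538.8–485.4), Ordovician (485.4–443.8), Silurian (443.8–419.2).
That is 3 complete periods.

3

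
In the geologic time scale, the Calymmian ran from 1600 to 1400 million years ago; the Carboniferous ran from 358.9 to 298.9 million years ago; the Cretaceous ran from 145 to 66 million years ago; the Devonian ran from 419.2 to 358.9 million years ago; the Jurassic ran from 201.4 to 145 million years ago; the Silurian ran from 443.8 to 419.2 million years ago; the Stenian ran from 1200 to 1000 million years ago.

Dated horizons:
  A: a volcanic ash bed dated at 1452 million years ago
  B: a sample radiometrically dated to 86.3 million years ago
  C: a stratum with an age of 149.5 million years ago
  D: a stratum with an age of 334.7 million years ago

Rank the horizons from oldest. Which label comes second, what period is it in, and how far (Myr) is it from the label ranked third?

D, in the Carboniferous; 185.2 million years to C

Sorted oldest-first by Ma: A (1452), D (334.7), C (149.5), B (86.3).
The second oldest is D at 334.7 Ma, which lies in 358.9–298.9 Ma: the Carboniferous.
The third oldest is C at 149.5 Ma; separation = |334.7 − 149.5| = 185.2 Myr.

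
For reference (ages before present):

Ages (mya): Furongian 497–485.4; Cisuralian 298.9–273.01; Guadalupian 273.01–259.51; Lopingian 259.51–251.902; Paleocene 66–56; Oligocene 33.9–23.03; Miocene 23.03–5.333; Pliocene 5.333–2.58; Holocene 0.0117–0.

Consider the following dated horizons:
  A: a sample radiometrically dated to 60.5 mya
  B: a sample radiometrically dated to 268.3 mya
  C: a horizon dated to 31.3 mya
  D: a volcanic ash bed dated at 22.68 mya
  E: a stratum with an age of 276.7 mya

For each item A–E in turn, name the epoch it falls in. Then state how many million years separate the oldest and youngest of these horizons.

A — Paleocene; B — Guadalupian; C — Oligocene; D — Miocene; E — Cisuralian; span 254.02 million years

A: 60.5 Ma lies in 66–56 Ma, so Paleocene.
B: 268.3 Ma lies in 273.01–259.51 Ma, so Guadalupian.
C: 31.3 Ma lies in 33.9–23.03 Ma, so Oligocene.
D: 22.68 Ma lies in 23.03–5.333 Ma, so Miocene.
E: 276.7 Ma lies in 298.9–273.01 Ma, so Cisuralian.
Oldest = 276.7 Ma, youngest = 22.68 Ma → span 254.02 Myr.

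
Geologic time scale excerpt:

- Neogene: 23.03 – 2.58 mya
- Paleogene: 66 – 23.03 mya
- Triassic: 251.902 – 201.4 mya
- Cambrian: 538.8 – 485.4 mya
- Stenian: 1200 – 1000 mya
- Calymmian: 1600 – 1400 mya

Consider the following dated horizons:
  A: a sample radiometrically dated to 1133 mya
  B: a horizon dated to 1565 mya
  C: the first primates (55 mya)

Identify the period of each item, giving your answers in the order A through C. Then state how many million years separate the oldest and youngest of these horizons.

A: 1133 Ma lies in 1200–1000 Ma, so Stenian.
B: 1565 Ma lies in 1600–1400 Ma, so Calymmian.
C: 55 Ma lies in 66–23.03 Ma, so Paleogene.
Oldest = 1565 Ma, youngest = 55 Ma → span 1510 Myr.

A — Stenian; B — Calymmian; C — Paleogene; span 1510 million years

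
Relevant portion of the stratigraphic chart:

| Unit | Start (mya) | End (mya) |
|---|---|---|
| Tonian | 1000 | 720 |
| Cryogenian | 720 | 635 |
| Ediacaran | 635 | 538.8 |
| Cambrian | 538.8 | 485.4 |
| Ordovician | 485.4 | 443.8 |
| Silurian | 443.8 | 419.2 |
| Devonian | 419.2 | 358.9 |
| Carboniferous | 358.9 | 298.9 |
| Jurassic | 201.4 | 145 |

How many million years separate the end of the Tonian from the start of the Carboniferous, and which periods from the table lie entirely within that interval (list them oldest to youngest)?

The Tonian closes at 720 Ma and the Carboniferous opens at 358.9 Ma, so the interval is 720 − 358.9 = 361.1 Myr.
A period fits inside if it starts at or after 720 Ma and ends at or before 358.9 Ma; oldest first that gives Cryogenian, Ediacaran, Cambrian, Ordovician, Silurian, Devonian.

361.1 million years; Cryogenian, Ediacaran, Cambrian, Ordovician, Silurian, Devonian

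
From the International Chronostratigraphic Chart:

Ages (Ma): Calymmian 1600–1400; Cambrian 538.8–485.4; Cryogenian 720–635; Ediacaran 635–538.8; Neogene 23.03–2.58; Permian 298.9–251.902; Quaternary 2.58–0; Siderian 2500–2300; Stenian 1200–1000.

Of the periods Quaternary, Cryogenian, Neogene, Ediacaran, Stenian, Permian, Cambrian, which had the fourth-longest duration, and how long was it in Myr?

Durations: Quaternary 2.58; Cryogenian 85; Neogene 20.45; Ediacaran 96.2; Stenian 200; Permian 46.998; Cambrian 53.4 Myr.
Sorted longest-first: Stenian (200), Ediacaran (96.2), Cryogenian (85), Cambrian (53.4), Permian (46.998), Neogene (20.45), Quaternary (2.58).
The fourth longest is Cambrian at 53.4 Myr.

Cambrian, 53.4 million years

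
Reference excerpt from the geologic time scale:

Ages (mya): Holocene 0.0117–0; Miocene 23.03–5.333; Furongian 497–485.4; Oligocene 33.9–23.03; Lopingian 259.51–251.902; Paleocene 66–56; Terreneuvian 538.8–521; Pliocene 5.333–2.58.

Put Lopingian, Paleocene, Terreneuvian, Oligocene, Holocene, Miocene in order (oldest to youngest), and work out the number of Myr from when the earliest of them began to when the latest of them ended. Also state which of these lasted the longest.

Terreneuvian, Lopingian, Paleocene, Oligocene, Miocene, Holocene; total span 538.8 Myr; longest is Terreneuvian

From the excerpt: Lopingian 259.51–251.902; Paleocene 66–56; Terreneuvian 538.8–521; Oligocene 33.9–23.03; Holocene 0.0117–0; Miocene 23.03–5.333 (Ma).
Larger Ma is earlier, so the oldest is Terreneuvian and the youngest is Holocene; oldest to youngest: Terreneuvian, Lopingian, Paleocene, Oligocene, Miocene, Holocene.
Oldest start 538.8 minus youngest end 0 gives 538.8 Myr overall.
Individual lengths (start − end): Terreneuvian 17.8; Oligocene 10.87; Paleocene 10; Holocene 0.0117; Lopingian 7.608; Miocene 17.697. The largest is Terreneuvian at 17.8 Myr.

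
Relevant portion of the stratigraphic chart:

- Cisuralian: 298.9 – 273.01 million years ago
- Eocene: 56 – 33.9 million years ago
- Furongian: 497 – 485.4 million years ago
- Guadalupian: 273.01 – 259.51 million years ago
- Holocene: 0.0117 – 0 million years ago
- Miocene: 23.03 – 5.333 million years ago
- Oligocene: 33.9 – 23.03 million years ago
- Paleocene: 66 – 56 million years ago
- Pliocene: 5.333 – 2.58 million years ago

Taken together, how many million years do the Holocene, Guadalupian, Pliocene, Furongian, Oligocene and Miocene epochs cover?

56.4317 million years

Each duration: Holocene = 0.0117; Guadalupian = 13.5; Pliocene = 2.753; Furongian = 11.6; Oligocene = 10.87; Miocene = 17.697.
Sum: 0.0117 + 13.5 + 2.753 + 11.6 + 10.87 + 17.697 = 56.4317 Myr.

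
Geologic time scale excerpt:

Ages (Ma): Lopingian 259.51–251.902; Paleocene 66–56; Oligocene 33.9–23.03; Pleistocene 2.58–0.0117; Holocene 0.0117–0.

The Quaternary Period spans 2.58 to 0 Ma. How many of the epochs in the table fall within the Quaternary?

2

Epochs inside 2.58–0 Ma: Pleistocene, Holocene — 2 in total.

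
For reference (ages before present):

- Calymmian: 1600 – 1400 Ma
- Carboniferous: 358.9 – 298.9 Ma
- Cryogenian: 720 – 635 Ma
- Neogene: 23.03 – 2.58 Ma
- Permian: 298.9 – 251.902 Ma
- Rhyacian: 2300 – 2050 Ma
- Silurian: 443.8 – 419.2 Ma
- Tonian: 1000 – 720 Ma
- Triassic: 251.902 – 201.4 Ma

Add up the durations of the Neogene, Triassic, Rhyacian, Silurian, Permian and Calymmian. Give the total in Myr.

592.55 million years

Each duration: Neogene = 20.45; Triassic = 50.502; Rhyacian = 250; Silurian = 24.6; Permian = 46.998; Calymmian = 200.
Sum: 20.45 + 50.502 + 250 + 24.6 + 46.998 + 200 = 592.55 Myr.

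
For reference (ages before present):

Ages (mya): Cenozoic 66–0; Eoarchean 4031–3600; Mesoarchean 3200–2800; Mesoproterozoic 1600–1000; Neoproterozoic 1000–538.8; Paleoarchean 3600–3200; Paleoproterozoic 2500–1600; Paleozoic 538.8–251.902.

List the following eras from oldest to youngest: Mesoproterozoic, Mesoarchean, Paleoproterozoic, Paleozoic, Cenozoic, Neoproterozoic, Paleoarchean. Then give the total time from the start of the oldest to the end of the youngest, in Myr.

From the excerpt: Mesoproterozoic 1600–1000; Mesoarchean 3200–2800; Paleoproterozoic 2500–1600; Paleozoic 538.8–251.902; Cenozoic 66–0; Neoproterozoic 1000–538.8; Paleoarchean 3600–3200 (Ma).
Larger Ma is earlier, so the oldest is Paleoarchean and the youngest is Cenozoic; oldest to youngest: Paleoarchean, Mesoarchean, Paleoproterozoic, Mesoproterozoic, Neoproterozoic, Paleozoic, Cenozoic.
Oldest start 3600 minus youngest end 0 gives 3600 Myr overall.

Paleoarchean, Mesoarchean, Paleoproterozoic, Mesoproterozoic, Neoproterozoic, Paleozoic, Cenozoic; total span 3600 Myr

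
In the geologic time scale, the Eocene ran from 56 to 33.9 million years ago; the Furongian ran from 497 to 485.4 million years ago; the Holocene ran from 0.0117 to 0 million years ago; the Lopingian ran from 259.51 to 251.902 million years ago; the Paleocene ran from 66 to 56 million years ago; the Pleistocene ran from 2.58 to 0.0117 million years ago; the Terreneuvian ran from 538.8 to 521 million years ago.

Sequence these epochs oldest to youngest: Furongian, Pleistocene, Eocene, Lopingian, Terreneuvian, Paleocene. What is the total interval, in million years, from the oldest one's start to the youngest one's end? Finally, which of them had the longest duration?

From the excerpt: Furongian 497–485.4; Pleistocene 2.58–0.0117; Eocene 56–33.9; Lopingian 259.51–251.902; Terreneuvian 538.8–521; Paleocene 66–56 (Ma).
Larger Ma is earlier, so the oldest is Terreneuvian and the youngest is Pleistocene; oldest to youngest: Terreneuvian, Furongian, Lopingian, Paleocene, Eocene, Pleistocene.
Oldest start 538.8 minus youngest end 0.0117 gives 538.7883 Myr overall.
Individual lengths (start − end): Furongian 11.6; Pleistocene 2.5683; Lopingian 7.608; Eocene 22.1; Terreneuvian 17.8; Paleocene 10. The largest is Eocene at 22.1 Myr.

Terreneuvian → Furongian → Lopingian → Paleocene → Eocene → Pleistocene; total span 538.7883 Myr; longest is Eocene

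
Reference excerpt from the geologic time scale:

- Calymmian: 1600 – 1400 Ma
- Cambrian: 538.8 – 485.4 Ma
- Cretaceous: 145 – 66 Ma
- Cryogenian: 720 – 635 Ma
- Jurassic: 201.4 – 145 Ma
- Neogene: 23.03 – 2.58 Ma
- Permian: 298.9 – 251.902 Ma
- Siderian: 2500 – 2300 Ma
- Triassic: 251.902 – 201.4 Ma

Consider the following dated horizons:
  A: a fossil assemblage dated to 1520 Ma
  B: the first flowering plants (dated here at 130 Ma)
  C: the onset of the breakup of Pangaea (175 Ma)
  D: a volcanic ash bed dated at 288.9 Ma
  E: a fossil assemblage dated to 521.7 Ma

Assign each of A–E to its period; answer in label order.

A — Calymmian; B — Cretaceous; C — Jurassic; D — Permian; E — Cambrian

A: 1520 Ma lies in 1600–1400 Ma, so Calymmian.
B: 130 Ma lies in 145–66 Ma, so Cretaceous.
C: 175 Ma lies in 201.4–145 Ma, so Jurassic.
D: 288.9 Ma lies in 298.9–251.902 Ma, so Permian.
E: 521.7 Ma lies in 538.8–485.4 Ma, so Cambrian.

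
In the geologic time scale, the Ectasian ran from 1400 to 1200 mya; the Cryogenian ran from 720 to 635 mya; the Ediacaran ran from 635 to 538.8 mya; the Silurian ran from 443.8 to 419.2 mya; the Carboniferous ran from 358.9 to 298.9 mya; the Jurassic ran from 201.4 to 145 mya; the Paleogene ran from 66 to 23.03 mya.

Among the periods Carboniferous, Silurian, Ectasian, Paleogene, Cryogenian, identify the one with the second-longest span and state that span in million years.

Cryogenian, 85 million years

Durations: Carboniferous 60; Silurian 24.6; Ectasian 200; Paleogene 42.97; Cryogenian 85 Myr.
Sorted longest-first: Ectasian (200), Cryogenian (85), Carboniferous (60), Paleogene (42.97), Silurian (24.6).
The second longest is Cryogenian at 85 Myr.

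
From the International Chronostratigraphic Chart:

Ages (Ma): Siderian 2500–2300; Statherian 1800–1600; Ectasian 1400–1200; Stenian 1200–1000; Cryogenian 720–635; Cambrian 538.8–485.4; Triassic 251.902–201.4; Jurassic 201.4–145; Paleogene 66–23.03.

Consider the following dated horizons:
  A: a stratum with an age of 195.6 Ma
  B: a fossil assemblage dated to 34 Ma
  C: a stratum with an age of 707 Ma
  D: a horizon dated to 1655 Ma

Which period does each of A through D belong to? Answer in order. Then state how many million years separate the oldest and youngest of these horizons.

A — Jurassic; B — Paleogene; C — Cryogenian; D — Statherian; span 1621 million years

A: 195.6 Ma lies in 201.4–145 Ma, so Jurassic.
B: 34 Ma lies in 66–23.03 Ma, so Paleogene.
C: 707 Ma lies in 720–635 Ma, so Cryogenian.
D: 1655 Ma lies in 1800–1600 Ma, so Statherian.
Oldest = 1655 Ma, youngest = 34 Ma → span 1621 Myr.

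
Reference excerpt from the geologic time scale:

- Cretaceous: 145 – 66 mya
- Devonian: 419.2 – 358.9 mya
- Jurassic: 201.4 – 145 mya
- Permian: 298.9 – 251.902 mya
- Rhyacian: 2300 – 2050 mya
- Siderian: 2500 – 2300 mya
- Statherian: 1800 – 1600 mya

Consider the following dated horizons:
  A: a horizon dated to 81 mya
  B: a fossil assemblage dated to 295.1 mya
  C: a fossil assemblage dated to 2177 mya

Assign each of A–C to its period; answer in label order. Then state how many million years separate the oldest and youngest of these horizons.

A — Cretaceous; B — Permian; C — Rhyacian; span 2096 million years

A: 81 Ma lies in 145–66 Ma, so Cretaceous.
B: 295.1 Ma lies in 298.9–251.902 Ma, so Permian.
C: 2177 Ma lies in 2300–2050 Ma, so Rhyacian.
Oldest = 2177 Ma, youngest = 81 Ma → span 2096 Myr.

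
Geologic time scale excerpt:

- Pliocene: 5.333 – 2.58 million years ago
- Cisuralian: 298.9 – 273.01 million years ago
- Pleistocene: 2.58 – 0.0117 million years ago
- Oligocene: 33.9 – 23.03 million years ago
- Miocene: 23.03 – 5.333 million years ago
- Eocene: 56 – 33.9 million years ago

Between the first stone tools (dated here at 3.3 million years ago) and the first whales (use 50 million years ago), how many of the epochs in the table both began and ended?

2

The older date is 50 Ma and the younger is 3.3 Ma.
Epochs with start < 50 and end > 3.3 Ma: Oligocene (33.9–23.03), Miocene (23.03–5.333).
That is 2 complete epochs.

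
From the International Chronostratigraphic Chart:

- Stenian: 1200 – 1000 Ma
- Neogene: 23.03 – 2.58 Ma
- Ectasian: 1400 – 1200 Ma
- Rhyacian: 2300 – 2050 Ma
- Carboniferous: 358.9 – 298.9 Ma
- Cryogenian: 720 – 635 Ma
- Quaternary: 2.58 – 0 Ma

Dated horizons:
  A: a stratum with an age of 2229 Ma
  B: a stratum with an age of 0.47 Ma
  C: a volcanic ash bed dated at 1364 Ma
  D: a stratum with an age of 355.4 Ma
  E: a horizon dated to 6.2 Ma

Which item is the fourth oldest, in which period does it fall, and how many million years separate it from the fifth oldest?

Sorted oldest-first by Ma: A (2229), C (1364), D (355.4), E (6.2), B (0.47).
The fourth oldest is E at 6.2 Ma, which lies in 23.03–2.58 Ma: the Neogene.
The fifth oldest is B at 0.47 Ma; separation = |6.2 − 0.47| = 5.73 Myr.

E, in the Neogene; 5.73 million years to B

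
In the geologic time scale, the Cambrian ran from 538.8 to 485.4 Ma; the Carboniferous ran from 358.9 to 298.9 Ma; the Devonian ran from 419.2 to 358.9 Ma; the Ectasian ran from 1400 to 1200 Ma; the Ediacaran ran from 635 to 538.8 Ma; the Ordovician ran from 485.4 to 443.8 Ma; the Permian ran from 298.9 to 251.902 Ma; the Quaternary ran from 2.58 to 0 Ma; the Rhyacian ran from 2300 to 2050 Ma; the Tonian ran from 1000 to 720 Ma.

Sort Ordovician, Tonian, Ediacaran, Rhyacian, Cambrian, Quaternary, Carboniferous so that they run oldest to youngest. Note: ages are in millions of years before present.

Rhyacian, Tonian, Ediacaran, Cambrian, Ordovician, Carboniferous, Quaternary

Sorting by start age (descending Ma, since larger Ma = older): Rhyacian began 2300, Tonian began 1000, Ediacaran began 635, Cambrian began 538.8, Ordovician began 485.4, Carboniferous began 358.9, Quaternary began 2.58.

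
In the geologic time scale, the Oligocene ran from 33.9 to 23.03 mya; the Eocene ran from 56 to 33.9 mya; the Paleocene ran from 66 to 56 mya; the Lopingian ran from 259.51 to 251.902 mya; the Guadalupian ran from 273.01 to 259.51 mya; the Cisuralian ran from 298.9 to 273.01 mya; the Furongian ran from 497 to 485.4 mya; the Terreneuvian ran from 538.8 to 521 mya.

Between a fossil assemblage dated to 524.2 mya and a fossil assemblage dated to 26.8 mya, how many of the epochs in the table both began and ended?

6

The older date is 524.2 Ma and the younger is 26.8 Ma.
Epochs with start < 524.2 and end > 26.8 Ma: Furongian (497–485.4), Cisuralian (298.9–273.01), Guadalupian (273.01–259.51), Lopingian (259.51–251.902), Paleocene (66–56), Eocene (56–33.9).
That is 6 complete epochs.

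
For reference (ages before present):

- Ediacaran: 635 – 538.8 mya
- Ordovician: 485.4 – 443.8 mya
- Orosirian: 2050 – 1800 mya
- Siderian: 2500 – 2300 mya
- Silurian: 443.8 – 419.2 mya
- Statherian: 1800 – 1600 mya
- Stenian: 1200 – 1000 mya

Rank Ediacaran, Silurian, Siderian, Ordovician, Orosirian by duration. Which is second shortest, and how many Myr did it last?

Ordovician, 41.6 million years

Durations: Ediacaran 96.2; Silurian 24.6; Siderian 200; Ordovician 41.6; Orosirian 250 Myr.
Sorted shortest-first: Silurian (24.6), Ordovician (41.6), Ediacaran (96.2), Siderian (200), Orosirian (250).
The second shortest is Ordovician at 41.6 Myr.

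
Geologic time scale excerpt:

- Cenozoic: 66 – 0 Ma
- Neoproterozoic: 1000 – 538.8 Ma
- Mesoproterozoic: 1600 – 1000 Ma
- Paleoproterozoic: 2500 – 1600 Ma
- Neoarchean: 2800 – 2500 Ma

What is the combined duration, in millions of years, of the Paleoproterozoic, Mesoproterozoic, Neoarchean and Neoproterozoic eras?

Duration is start − end for each: (2500 − 1600) + (1600 − 1000) + (2800 − 2500) + (1000 − 538.8).
That is 900 + 600 + 300 + 461.2, which totals 2261.2 million years.

2261.2 million years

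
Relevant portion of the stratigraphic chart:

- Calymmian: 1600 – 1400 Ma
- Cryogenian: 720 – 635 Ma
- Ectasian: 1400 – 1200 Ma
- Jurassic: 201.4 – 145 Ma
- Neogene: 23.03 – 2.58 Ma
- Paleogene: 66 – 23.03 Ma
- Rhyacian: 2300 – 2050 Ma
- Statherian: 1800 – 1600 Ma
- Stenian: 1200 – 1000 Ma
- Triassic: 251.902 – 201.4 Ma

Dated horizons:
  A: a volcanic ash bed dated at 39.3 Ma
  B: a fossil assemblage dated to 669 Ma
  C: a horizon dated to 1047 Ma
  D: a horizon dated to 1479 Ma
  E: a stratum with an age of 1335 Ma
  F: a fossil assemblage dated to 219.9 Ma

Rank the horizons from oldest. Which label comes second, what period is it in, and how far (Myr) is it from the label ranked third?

Larger Ma means older, so oldest first: D 1479 > E 1335 > C 1047 > B 669 > F 219.9 > A 39.3.
Counting 2 along gives E (1335 Ma); the excerpt puts that inside the Ectasian, 1400–1200 Ma.
Next in line is C (1047 Ma), and 1335 − 1047 = 288 Myr.

E, in the Ectasian; 288 million years to C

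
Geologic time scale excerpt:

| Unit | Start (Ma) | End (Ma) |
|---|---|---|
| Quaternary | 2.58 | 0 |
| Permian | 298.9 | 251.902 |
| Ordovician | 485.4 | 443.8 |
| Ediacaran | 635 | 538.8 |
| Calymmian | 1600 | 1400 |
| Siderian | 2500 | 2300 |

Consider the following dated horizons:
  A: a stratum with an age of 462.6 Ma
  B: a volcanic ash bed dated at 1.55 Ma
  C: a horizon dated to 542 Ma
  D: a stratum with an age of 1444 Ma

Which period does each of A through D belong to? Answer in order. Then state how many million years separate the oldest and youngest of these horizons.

A: 462.6 Ma lies in 485.4–443.8 Ma, so Ordovician.
B: 1.55 Ma lies in 2.58–0 Ma, so Quaternary.
C: 542 Ma lies in 635–538.8 Ma, so Ediacaran.
D: 1444 Ma lies in 1600–1400 Ma, so Calymmian.
Oldest = 1444 Ma, youngest = 1.55 Ma → span 1442.45 Myr.

A — Ordovician; B — Quaternary; C — Ediacaran; D — Calymmian; span 1442.45 million years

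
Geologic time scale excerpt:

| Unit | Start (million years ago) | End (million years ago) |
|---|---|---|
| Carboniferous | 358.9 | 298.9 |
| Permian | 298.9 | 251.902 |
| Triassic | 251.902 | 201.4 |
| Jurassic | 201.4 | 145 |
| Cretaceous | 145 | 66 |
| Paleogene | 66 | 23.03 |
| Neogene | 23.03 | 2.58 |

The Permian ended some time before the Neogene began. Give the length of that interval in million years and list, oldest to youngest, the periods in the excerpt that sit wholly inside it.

228.872 million years; Triassic, Jurassic, Cretaceous, Paleogene

The Permian closes at 251.902 Ma and the Neogene opens at 23.03 Ma, so the interval is 251.902 − 23.03 = 228.872 Myr.
A period fits inside if it starts at or after 251.902 Ma and ends at or before 23.03 Ma; oldest first that gives Triassic, Jurassic, Cretaceous, Paleogene.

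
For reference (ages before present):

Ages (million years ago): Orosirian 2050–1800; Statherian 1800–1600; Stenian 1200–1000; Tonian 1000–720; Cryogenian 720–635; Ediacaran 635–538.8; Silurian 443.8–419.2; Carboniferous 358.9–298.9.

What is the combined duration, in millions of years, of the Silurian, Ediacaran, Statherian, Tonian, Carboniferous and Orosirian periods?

910.8 million years

Each duration: Silurian = 24.6; Ediacaran = 96.2; Statherian = 200; Tonian = 280; Carboniferous = 60; Orosirian = 250.
Sum: 24.6 + 96.2 + 200 + 280 + 60 + 250 = 910.8 Myr.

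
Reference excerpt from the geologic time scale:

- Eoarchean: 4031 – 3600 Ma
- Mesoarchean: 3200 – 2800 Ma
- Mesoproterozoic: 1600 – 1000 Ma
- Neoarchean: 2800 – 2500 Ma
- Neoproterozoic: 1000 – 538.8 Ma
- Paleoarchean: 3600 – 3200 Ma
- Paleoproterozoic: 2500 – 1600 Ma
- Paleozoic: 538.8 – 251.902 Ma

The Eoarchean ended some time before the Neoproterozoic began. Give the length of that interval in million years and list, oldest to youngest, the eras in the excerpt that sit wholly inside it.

2600 million years; Paleoarchean, Mesoarchean, Neoarchean, Paleoproterozoic, Mesoproterozoic

End of Eoarchean = 3600 Ma; start of Neoproterozoic = 1000 Ma.
Gap = 3600 − 1000 = 2600 Myr.
Eras wholly inside 3600–1000 Ma: Paleoarchean (3600–3200), Mesoarchean (3200–2800), Neoarchean (2800–2500), Paleoproterozoic (2500–1600), Mesoproterozoic (1600–1000).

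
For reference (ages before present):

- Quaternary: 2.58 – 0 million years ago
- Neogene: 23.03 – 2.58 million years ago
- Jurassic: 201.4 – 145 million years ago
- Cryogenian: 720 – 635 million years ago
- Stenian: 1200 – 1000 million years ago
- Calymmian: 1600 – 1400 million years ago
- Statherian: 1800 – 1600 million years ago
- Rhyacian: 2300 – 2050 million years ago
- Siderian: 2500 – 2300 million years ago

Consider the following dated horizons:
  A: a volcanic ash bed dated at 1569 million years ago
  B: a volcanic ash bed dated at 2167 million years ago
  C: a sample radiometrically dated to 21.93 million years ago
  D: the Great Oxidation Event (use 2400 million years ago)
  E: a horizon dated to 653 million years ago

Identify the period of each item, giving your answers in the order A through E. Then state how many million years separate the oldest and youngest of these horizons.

A — Calymmian; B — Rhyacian; C — Neogene; D — Siderian; E — Cryogenian; span 2378.07 million years

Match each age against the start–end ranges in the excerpt: A = 1569 Ma → Calymmian (1600–1400); B = 2167 Ma → Rhyacian (2300–2050); C = 21.93 Ma → Neogene (23.03–2.58); D = 2400 Ma → Siderian (2500–2300); E = 653 Ma → Cryogenian (720–635).
The largest age is 2400 Ma and the smallest is 21.93 Ma; their difference is 2378.07 Myr.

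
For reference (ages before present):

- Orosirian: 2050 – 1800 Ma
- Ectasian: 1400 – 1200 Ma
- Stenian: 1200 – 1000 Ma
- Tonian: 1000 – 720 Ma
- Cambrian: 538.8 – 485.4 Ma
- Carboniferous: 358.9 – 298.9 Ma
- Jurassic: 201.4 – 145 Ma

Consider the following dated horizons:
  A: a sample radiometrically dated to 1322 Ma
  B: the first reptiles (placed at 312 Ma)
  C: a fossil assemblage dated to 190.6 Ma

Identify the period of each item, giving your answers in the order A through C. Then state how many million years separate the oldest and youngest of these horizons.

A — Ectasian; B — Carboniferous; C — Jurassic; span 1131.4 million years

A: 1322 Ma lies in 1400–1200 Ma, so Ectasian.
B: 312 Ma lies in 358.9–298.9 Ma, so Carboniferous.
C: 190.6 Ma lies in 201.4–145 Ma, so Jurassic.
Oldest = 1322 Ma, youngest = 190.6 Ma → span 1131.4 Myr.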